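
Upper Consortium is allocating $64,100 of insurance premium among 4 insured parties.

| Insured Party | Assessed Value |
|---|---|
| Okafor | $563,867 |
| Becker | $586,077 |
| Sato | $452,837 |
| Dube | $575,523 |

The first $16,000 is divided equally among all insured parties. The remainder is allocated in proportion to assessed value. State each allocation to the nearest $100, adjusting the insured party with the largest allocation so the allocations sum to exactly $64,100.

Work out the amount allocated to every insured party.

$16,000 shared equally gives $4,000 per insured party.
Remainder $48,100 by assessed value (total 2,178,304): Okafor 12,450.97 → $12,500; Becker 12,941.40 → $12,900; Sato 9,999.27 → $10,000; Dube 12,708.35 → $12,700.
Totals: Okafor $4,000 + $12,500 = $16,500; Becker $4,000 + $12,900 = $16,900; Sato $4,000 + $10,000 = $14,000; Dube $4,000 + $12,700 = $16,700.

Okafor: $16,500; Becker: $16,900; Sato: $14,000; Dube: $16,700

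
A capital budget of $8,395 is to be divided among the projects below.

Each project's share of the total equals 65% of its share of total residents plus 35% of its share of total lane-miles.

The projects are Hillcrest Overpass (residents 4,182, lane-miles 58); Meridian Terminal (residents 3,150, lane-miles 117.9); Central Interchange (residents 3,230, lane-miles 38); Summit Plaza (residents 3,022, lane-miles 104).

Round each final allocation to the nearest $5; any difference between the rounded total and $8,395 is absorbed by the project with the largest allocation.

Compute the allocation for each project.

Totals — residents 13,584, lane-miles 317.9.
Blended shares (65% residents + 35% lane-miles): Hillcrest Overpass 0.2640; Meridian Terminal 0.2805; Central Interchange 0.1964; Summit Plaza 0.2591.
Unrounded shares: Hillcrest Overpass 2,216.00; Meridian Terminal 2,355.08; Central Interchange 1,648.73; Summit Plaza 2,175.19.
After rounding ($5): Hillcrest Overpass $2,215; Meridian Terminal $2,355; Central Interchange $1,650; Summit Plaza $2,175. Sum = $8,395.
Rounded total matches; no reconciliation needed.

Hillcrest Overpass: $2,215 · Meridian Terminal: $2,355 · Central Interchange: $1,650 · Summit Plaza: $2,175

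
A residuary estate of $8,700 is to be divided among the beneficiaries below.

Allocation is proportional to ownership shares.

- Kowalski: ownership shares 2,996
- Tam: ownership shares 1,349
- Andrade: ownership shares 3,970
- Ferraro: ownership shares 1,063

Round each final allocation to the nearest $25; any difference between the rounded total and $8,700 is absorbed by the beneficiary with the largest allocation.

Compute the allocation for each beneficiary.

Total ownership shares = 9,378.
Unrounded shares: Kowalski 2,996/9,378 × $8,700 = 2,779.40; Tam 1,349/9,378 × $8,700 = 1,251.47; Andrade 3,970/9,378 × $8,700 = 3,682.98; Ferraro 1,063/9,378 × $8,700 = 986.15.
After rounding ($25): Kowalski $2,775; Tam $1,250; Andrade $3,675; Ferraro $975. Sum = $8,675.
Difference $8,700 − $8,675 = +$25 applied to largest allocation (Andrade): Andrade becomes $3,700.

Kowalski: $2,775 | Tam: $1,250 | Andrade: $3,700 | Ferraro: $975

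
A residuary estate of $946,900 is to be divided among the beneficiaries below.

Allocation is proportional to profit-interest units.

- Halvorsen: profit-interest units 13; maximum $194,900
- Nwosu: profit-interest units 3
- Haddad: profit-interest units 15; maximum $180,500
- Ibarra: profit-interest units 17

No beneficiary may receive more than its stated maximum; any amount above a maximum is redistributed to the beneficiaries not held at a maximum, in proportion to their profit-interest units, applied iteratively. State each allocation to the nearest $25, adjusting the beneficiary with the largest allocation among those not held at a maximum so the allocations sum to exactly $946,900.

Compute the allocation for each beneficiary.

Halvorsen: $194,900; Nwosu: $85,725; Haddad: $180,500; Ibarra: $485,775

Profit-interest units total: 48.
Pro-rata shares before constraints: Halvorsen 256,452.08; Nwosu 59,181.25; Haddad 295,906.25; Ibarra 335,360.42.
Cap binds for Halvorsen ($194,900), Haddad ($180,500); balance $571,500 reallocated over remaining profit-interest units 20.
Remaining shares: Nwosu 85,725.00 → $85,725; Ibarra 485,775.00 → $485,775.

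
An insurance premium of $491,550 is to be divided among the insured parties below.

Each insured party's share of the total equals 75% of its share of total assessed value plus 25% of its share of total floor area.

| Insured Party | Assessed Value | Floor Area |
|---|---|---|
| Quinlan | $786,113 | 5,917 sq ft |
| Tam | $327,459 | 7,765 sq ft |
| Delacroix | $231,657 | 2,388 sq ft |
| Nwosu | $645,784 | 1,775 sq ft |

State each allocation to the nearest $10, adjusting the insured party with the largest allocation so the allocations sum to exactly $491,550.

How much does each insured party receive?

Quinlan: $186,300 · Tam: $114,110 · Delacroix: $59,340 · Nwosu: $131,800

Assessed value total 1,991,013; floor area total 17,845.
Blended shares (75% assessed value + 25% floor area): Quinlan 0.3790; Tam 0.2321; Delacroix 0.1207; Nwosu 0.2681.
Raw shares: Quinlan 186,305.99; Tam 114,106.14; Delacroix 59,339.05; Nwosu 131,798.81.
Rounded to nearest $10: Quinlan $186,310; Tam $114,110; Delacroix $59,340; Nwosu $131,800. Sum = $491,560.
Difference $491,550 − $491,560 = −$10 applied to largest allocation (Quinlan): Quinlan becomes $186,300.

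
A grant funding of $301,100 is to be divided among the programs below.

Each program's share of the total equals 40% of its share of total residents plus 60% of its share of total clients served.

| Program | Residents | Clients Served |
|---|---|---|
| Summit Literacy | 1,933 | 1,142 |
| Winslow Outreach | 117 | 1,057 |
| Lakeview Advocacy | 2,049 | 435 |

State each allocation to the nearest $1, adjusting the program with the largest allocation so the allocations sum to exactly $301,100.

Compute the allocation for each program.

Summit Literacy: $135,124; Winslow Outreach: $75,935; Lakeview Advocacy: $90,041

Residents total 4,099; clients served total 2,634.
Composite weights (40% residents + 60% clients served): Summit Literacy 0.4488; Winslow Outreach 0.2522; Lakeview Advocacy 0.2990.
Pro-rata amounts: Summit Literacy 135,124.06; Winslow Outreach 75,934.98; Lakeview Advocacy 90,040.96.
After rounding ($1): Summit Literacy $135,124; Winslow Outreach $75,935; Lakeview Advocacy $90,041. Sum = $301,100.
Sum already equals the total — no adjustment.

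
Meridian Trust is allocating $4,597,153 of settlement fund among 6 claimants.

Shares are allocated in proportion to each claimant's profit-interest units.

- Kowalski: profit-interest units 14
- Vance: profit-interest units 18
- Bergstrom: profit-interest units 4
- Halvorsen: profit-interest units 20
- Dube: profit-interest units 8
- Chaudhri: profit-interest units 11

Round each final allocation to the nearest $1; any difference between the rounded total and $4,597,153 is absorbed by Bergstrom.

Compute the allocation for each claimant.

Combined profit-interest units = 75.
Unrounded shares: Kowalski 14/75 × $4,597,153 = 858,135.23; Vance 18/75 × $4,597,153 = 1,103,316.72; Bergstrom 4/75 × $4,597,153 = 245,181.49; Halvorsen 20/75 × $4,597,153 = 1,225,907.47; Dube 8/75 × $4,597,153 = 490,362.99; Chaudhri 11/75 × $4,597,153 = 674,249.11.
After rounding ($1): Kowalski $858,135; Vance $1,103,317; Bergstrom $245,181; Halvorsen $1,225,907; Dube $490,363; Chaudhri $674,249. Sum = $4,597,152.
Difference $4,597,153 − $4,597,152 = +$1 applied to Bergstrom: Bergstrom becomes $245,182.

Kowalski: $858,135; Vance: $1,103,317; Bergstrom: $245,182; Halvorsen: $1,225,907; Dube: $490,363; Chaudhri: $674,249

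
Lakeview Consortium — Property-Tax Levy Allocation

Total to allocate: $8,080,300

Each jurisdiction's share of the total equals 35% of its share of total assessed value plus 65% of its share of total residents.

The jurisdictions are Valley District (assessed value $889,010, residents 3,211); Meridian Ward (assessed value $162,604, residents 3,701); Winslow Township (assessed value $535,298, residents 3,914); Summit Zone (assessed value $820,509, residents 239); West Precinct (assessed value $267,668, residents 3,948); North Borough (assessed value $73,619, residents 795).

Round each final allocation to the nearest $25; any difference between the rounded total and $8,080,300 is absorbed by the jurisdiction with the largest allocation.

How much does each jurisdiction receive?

Valley District: $1,981,550 · Meridian Ward: $1,396,950 · Winslow Township: $1,851,175 · Summit Zone: $923,625 · West Precinct: $1,587,125 · North Borough: $339,875

Assessed value total 2,748,708; residents total 15,808.
Composite weights (35% assessed value + 65% residents): Valley District 0.2452; Meridian Ward 0.1729; Winslow Township 0.2291; Summit Zone 0.1143; West Precinct 0.1964; North Borough 0.0421.
Proportional shares: Valley District 1,981,541.35; Meridian Ward 1,396,955.06; Winslow Township 1,851,183.47; Summit Zone 923,617.13; West Precinct 1,587,119.40; North Borough 339,883.60.
Rounded to nearest $25: Valley District $1,981,550; Meridian Ward $1,396,950; Winslow Township $1,851,175; Summit Zone $923,625; West Precinct $1,587,125; North Borough $339,875. Sum = $8,080,300.
Sum already equals the total — no adjustment.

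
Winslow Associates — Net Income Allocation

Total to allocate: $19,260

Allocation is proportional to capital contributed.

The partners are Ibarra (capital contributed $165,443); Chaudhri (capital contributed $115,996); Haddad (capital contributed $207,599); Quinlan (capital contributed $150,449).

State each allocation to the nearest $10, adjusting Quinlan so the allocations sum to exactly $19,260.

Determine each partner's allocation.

Capital contributed total: 639,487.
Proportional shares: Ibarra 165,443/639,487 × $19,260 = 4,982.79; Chaudhri 115,996/639,487 × $19,260 = 3,493.55; Haddad 207,599/639,487 × $19,260 = 6,252.44; Quinlan 150,449/639,487 × $19,260 = 4,531.21.
Rounded to nearest $10: Ibarra $4,980; Chaudhri $3,490; Haddad $6,250; Quinlan $4,530. Sum = $19,250.
Difference $19,260 − $19,250 = +$10 applied to Quinlan: Quinlan becomes $4,540.

Ibarra: $4,980 | Chaudhri: $3,490 | Haddad: $6,250 | Quinlan: $4,540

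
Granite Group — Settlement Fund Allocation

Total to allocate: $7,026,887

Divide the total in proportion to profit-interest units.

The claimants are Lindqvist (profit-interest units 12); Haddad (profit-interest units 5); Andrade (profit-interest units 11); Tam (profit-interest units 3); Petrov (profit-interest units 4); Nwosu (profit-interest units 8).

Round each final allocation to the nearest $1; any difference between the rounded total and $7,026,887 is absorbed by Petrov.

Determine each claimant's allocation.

Lindqvist: $1,960,992 | Haddad: $817,080 | Andrade: $1,797,576 | Tam: $490,248 | Petrov: $653,663 | Nwosu: $1,307,328

Total profit-interest units = 43.
Unrounded shares: Lindqvist 12/43 × $7,026,887 = 1,960,991.72; Haddad 5/43 × $7,026,887 = 817,079.88; Andrade 11/43 × $7,026,887 = 1,797,575.74; Tam 3/43 × $7,026,887 = 490,247.93; Petrov 4/43 × $7,026,887 = 653,663.91; Nwosu 8/43 × $7,026,887 = 1,307,327.81.
At nearest $1: Lindqvist $1,960,992; Haddad $817,080; Andrade $1,797,576; Tam $490,248; Petrov $653,664; Nwosu $1,307,328. Sum = $7,026,888.
Difference $7,026,887 − $7,026,888 = −$1 applied to Petrov: Petrov becomes $653,663.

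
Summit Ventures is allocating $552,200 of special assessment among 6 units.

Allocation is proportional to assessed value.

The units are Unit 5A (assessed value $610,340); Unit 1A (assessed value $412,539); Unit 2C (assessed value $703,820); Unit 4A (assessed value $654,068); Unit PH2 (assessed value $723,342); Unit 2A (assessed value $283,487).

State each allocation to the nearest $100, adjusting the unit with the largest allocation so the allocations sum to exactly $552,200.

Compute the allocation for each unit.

Combined assessed value = 3,387,596.
Raw shares: Unit 5A 610,340/3,387,596 × $552,200 = 99,489.36; Unit 1A 412,539/3,387,596 × $552,200 = 67,246.52; Unit 2C 703,820/3,387,596 × $552,200 = 114,727.20; Unit 4A 654,068/3,387,596 × $552,200 = 106,617.30; Unit PH2 723,342/3,387,596 × $552,200 = 117,909.41; Unit 2A 283,487/3,387,596 × $552,200 = 46,210.21.
Rounded to nearest $100: Unit 5A $99,500; Unit 1A $67,200; Unit 2C $114,700; Unit 4A $106,600; Unit PH2 $117,900; Unit 2A $46,200. Sum = $552,100.
Difference $552,200 − $552,100 = +$100 applied to largest allocation (Unit PH2): Unit PH2 becomes $118,000.

Unit 5A: $99,500; Unit 1A: $67,200; Unit 2C: $114,700; Unit 4A: $106,600; Unit PH2: $118,000; Unit 2A: $46,200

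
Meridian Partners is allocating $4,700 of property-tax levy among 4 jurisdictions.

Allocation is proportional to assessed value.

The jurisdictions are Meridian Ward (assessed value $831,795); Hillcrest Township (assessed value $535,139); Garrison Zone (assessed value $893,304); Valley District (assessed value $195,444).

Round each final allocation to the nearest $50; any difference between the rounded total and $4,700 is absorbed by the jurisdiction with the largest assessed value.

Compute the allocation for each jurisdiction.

Meridian Ward: $1,600 · Hillcrest Township: $1,000 · Garrison Zone: $1,750 · Valley District: $350

Total assessed value = 2,455,682.
Pro-rata amounts: Meridian Ward 831,795/2,455,682 × $4,700 = 1,592.00; Hillcrest Township 535,139/2,455,682 × $4,700 = 1,024.22; Garrison Zone 893,304/2,455,682 × $4,700 = 1,709.72; Valley District 195,444/2,455,682 × $4,700 = 374.07.
After rounding ($50): Meridian Ward $1,600; Hillcrest Township $1,000; Garrison Zone $1,700; Valley District $350. Sum = $4,650.
Difference $4,700 − $4,650 = +$50 applied to largest assessed value (Garrison Zone): Garrison Zone becomes $1,750.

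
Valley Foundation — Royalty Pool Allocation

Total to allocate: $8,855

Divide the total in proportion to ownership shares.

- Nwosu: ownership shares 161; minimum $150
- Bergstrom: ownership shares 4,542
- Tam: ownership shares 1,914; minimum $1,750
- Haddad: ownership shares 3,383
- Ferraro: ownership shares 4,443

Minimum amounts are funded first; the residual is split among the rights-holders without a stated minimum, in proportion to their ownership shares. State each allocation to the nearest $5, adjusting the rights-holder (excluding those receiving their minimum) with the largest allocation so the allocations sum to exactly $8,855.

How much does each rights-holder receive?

Nwosu: $150 · Bergstrom: $2,555 · Tam: $1,750 · Haddad: $1,900 · Ferraro: $2,500

Minimums first: Nwosu $150; Tam $1,750. Balance $6,955.
Balance split over remaining ownership shares 12,368: Bergstrom 2,554.14 → $2,555; Haddad 1,902.39 → $1,900; Ferraro 2,498.47 → $2,500.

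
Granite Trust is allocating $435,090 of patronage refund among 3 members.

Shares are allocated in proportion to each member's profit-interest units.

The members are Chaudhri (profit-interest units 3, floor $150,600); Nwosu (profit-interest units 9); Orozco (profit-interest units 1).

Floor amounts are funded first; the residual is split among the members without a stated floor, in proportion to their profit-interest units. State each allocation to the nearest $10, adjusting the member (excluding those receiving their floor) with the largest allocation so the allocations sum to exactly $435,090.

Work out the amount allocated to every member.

Chaudhri: $150,600 | Nwosu: $256,040 | Orozco: $28,450

Guaranteed amounts: Chaudhri $150,600. Balance $284,490.
Balance split over remaining profit-interest units 10: Nwosu 256,041.00 → $256,040; Orozco 28,449.00 → $28,450.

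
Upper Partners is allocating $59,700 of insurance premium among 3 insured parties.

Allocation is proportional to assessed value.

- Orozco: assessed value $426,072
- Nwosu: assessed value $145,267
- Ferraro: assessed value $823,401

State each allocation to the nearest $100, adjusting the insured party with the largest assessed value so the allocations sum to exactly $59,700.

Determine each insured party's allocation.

Orozco: $18,200 | Nwosu: $6,200 | Ferraro: $35,300

Assessed value total: 1,394,740.
Raw shares: Orozco 426,072/1,394,740 × $59,700 = 18,237.45; Nwosu 145,267/1,394,740 × $59,700 = 6,217.96; Ferraro 823,401/1,394,740 × $59,700 = 35,244.59.
At nearest $100: Orozco $18,200; Nwosu $6,200; Ferraro $35,200. Sum = $59,600.
Difference $59,700 − $59,600 = +$100 applied to largest assessed value (Ferraro): Ferraro becomes $35,300.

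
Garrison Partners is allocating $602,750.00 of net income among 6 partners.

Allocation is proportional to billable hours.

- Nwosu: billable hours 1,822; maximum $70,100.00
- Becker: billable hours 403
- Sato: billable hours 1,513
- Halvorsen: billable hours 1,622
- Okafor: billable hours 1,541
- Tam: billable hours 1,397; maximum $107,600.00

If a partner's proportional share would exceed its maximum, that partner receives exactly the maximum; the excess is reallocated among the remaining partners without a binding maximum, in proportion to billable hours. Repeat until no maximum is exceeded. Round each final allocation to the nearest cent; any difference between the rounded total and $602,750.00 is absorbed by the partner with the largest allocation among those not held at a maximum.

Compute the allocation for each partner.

Nwosu: $70,100.00 | Becker: $33,726.16 | Sato: $126,619.54 | Halvorsen: $135,741.50 | Okafor: $128,962.80 | Tam: $107,600.00

Sum of billable hours: 8,298.
Unconstrained shares: Nwosu 132,346.4088; Becker 29,273.1080; Sato 109,901.2714; Halvorsen 117,818.8118; Okafor 111,935.13497; Tam 101,475.2651.
Cap binds for Nwosu ($70,100.00); residual $532,650.00 reallocated over remaining billable hours 6,476.
Cap binds for Tam ($107,600.00); residual $425,050.00 reallocated over remaining billable hours 5,079.
Redistributed shares: Becker 33,726.1567 → $33,726.16; Sato 126,619.5412 → $126,619.54; Halvorsen 135,741.5042 → $135,741.50; Okafor 128,962.7978 → $128,962.80.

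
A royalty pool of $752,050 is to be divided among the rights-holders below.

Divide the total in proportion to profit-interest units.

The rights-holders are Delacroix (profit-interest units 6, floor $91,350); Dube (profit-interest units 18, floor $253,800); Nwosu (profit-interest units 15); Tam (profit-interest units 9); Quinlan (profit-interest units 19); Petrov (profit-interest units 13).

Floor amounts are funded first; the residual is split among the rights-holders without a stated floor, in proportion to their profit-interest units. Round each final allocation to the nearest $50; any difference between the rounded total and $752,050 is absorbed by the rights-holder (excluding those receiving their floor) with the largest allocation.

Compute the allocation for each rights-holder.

Delacroix: $91,350; Dube: $253,800; Nwosu: $109,000; Tam: $65,400; Quinlan: $138,050; Petrov: $94,450

Fund the minimums — Delacroix $91,350; Dube $253,800. Residual $406,900.
Residual split over remaining profit-interest units 56: Nwosu 108,991.07 → $109,000; Tam 65,394.64 → $65,400; Quinlan 138,055.36 → $138,050; Petrov 94,458.93 → $94,450.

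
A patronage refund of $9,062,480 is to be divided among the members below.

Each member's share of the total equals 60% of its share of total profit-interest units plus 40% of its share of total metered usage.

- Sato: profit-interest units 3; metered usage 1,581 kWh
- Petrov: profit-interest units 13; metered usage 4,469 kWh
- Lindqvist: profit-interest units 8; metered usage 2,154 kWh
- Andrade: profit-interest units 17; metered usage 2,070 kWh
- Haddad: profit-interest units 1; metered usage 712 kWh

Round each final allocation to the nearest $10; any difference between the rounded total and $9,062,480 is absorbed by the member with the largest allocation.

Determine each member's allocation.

Sato: $910,070; Petrov: $3,157,640; Lindqvist: $1,746,460; Andrade: $2,883,910; Haddad: $364,400

Totals — profit-interest units 42, metered usage 10,986.
Composite weights (60% profit-interest units + 40% metered usage): Sato 0.1004; Petrov 0.3484; Lindqvist 0.1927; Andrade 0.3182; Haddad 0.0402.
Raw shares: Sato 910,066.16; Petrov 3,157,644.17; Lindqvist 1,746,455.93; Andrade 2,883,914.89; Haddad 364,398.85.
Rounded to nearest $10: Sato $910,070; Petrov $3,157,640; Lindqvist $1,746,460; Andrade $2,883,910; Haddad $364,400. Sum = $9,062,480.
No rounding difference to absorb.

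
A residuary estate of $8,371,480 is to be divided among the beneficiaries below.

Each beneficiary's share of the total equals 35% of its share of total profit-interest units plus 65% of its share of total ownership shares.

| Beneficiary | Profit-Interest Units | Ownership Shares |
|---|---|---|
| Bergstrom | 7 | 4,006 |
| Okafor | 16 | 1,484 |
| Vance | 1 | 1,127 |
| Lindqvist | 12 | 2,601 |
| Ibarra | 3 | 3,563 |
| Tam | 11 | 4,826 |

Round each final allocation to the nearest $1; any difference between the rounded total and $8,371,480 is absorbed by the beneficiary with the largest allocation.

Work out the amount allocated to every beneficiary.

Bergstrom: $1,648,261 · Okafor: $1,396,238 · Vance: $406,901 · Lindqvist: $1,507,046 · Ibarra: $1,276,950 · Tam: $2,136,084

Profit-interest units total 50; ownership shares total 17,607.
Combined weights (35% profit-interest units + 65% ownership shares): Bergstrom 0.1969; Okafor 0.1668; Vance 0.0486; Lindqvist 0.1800; Ibarra 0.1525; Tam 0.2552.
Proportional shares: Bergstrom 1,648,261.06; Okafor 1,396,237.53; Vance 406,900.90; Lindqvist 1,507,046.13; Ibarra 1,276,950.00; Tam 2,136,084.37.
After rounding ($1): Bergstrom $1,648,261; Okafor $1,396,238; Vance $406,901; Lindqvist $1,507,046; Ibarra $1,276,950; Tam $2,136,084. Sum = $8,371,480.
Sum already equals the total — no adjustment.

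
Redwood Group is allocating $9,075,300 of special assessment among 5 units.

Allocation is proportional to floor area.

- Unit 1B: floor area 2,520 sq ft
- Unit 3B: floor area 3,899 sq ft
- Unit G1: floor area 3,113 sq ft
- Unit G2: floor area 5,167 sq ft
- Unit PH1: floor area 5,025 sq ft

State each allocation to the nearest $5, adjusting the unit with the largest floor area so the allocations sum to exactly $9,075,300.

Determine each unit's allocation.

Unit 1B: $1,159,490; Unit 3B: $1,793,985; Unit G1: $1,432,335; Unit G2: $2,377,415; Unit PH1: $2,312,075

Floor area total: 19,724.
Pro-rata amounts: Unit 1B 2,520/19,724 × $9,075,300 = 1,159,488.74; Unit 3B 3,899/19,724 × $9,075,300 = 1,793,986.75; Unit G1 3,113/19,724 × $9,075,300 = 1,432,336.69; Unit G2 5,167/19,724 × $9,075,300 = 2,377,412.04; Unit PH1 5,025/19,724 × $9,075,300 = 2,312,075.77.
At nearest $5: Unit 1B $1,159,490; Unit 3B $1,793,985; Unit G1 $1,432,335; Unit G2 $2,377,410; Unit PH1 $2,312,075. Sum = $9,075,295.
Difference $9,075,300 − $9,075,295 = +$5 applied to largest floor area (Unit G2): Unit G2 becomes $2,377,415.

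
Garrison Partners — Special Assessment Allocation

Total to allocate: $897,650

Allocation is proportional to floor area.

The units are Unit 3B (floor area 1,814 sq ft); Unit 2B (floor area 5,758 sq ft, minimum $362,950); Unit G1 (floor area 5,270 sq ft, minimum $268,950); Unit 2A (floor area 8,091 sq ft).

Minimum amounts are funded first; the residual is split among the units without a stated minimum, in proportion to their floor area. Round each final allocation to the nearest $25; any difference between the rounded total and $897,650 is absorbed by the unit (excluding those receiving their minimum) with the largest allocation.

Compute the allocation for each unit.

Unit 3B: $48,675; Unit 2B: $362,950; Unit G1: $268,950; Unit 2A: $217,075

Guaranteed amounts: Unit 2B $362,950; Unit G1 $268,950. Residual $265,750.
Residual split over remaining floor area 9,905: Unit 3B 48,669.41 → $48,675; Unit 2A 217,080.59 → $217,075.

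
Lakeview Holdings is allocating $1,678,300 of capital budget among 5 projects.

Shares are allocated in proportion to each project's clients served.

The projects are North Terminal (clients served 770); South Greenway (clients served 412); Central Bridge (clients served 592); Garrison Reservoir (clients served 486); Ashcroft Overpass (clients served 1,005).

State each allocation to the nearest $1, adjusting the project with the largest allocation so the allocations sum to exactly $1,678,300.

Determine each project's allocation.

Sum of clients served: 3,265.
Pro-rata amounts: North Terminal 770/3,265 × $1,678,300 = 395,801.23; South Greenway 412/3,265 × $1,678,300 = 211,779.36; Central Bridge 592/3,265 × $1,678,300 = 304,304.32; Garrison Reservoir 486/3,265 × $1,678,300 = 249,817.40; Ashcroft Overpass 1,005/3,265 × $1,678,300 = 516,597.70.
Rounded to nearest $1: North Terminal $395,801; South Greenway $211,779; Central Bridge $304,304; Garrison Reservoir $249,817; Ashcroft Overpass $516,598. Sum = $1,678,299.
Difference $1,678,300 − $1,678,299 = +$1 applied to largest allocation (Ashcroft Overpass): Ashcroft Overpass becomes $516,599.

North Terminal: $395,801; South Greenway: $211,779; Central Bridge: $304,304; Garrison Reservoir: $249,817; Ashcroft Overpass: $516,599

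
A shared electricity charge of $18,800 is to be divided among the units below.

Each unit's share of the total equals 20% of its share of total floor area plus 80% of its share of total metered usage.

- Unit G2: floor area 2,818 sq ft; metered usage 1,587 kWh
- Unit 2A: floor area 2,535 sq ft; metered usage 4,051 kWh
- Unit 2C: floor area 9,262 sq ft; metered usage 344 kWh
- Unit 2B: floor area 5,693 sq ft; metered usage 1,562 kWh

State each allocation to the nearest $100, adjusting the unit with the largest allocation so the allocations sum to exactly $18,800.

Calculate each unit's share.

Unit G2: $3,700 | Unit 2A: $8,500 | Unit 2C: $2,400 | Unit 2B: $4,200

Floor area total 20,308; metered usage total 7,544.
Composite weights (20% floor area + 80% metered usage): Unit G2 0.1960; Unit 2A 0.4546; Unit 2C 0.1277; Unit 2B 0.2217.
Proportional shares: Unit G2 3,685.65; Unit 2A 8,545.58; Unit 2C 2,400.66; Unit 2B 4,168.11.
Rounded to nearest $100: Unit G2 $3,700; Unit 2A $8,500; Unit 2C $2,400; Unit 2B $4,200. Sum = $18,800.
No rounding difference to absorb.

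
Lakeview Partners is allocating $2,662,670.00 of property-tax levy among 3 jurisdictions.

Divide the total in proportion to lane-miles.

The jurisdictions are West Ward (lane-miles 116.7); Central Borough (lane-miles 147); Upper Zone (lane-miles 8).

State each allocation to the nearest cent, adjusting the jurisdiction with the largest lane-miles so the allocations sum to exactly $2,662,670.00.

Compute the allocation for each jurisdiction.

Lane-miles total: 116.7 + 147 + 8 = 271.7.
Proportional shares: West Ward 1,143,664.2952; Central Borough 1,440,605.4104; Upper Zone 78,400.2944.
Rounded to nearest cent: West Ward $1,143,664.30; Central Borough $1,440,605.41; Upper Zone $78,400.29. Sum = $2,662,670.00.
No rounding difference to absorb.

West Ward: $1,143,664.30; Central Borough: $1,440,605.41; Upper Zone: $78,400.29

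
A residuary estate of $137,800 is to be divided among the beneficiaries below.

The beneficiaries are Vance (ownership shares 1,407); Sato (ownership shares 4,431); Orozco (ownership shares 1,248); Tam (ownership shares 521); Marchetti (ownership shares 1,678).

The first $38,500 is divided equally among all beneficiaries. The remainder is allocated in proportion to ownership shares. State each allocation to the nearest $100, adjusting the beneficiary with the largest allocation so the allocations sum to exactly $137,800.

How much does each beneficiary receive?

Vance: $22,700 | Sato: $55,200 | Orozco: $21,000 | Tam: $13,300 | Marchetti: $25,600

Equal tier: $38,500 ÷ 5 = $7,700 apiece.
Remainder $99,300 by ownership shares (total 9,285): Vance 15,047.40 → $15,000; Sato 47,388.08 → $47,400; Orozco 13,346.95 → $13,300; Tam 5,571.92 → $5,600; Marchetti 17,945.65 → $17,900.
Rounding difference +$100 on remainder applied to Sato.
Totals: Vance $7,700 + $15,000 = $22,700; Sato $7,700 + $47,500 = $55,200; Orozco $7,700 + $13,300 = $21,000; Tam $7,700 + $5,600 = $13,300; Marchetti $7,700 + $17,900 = $25,600.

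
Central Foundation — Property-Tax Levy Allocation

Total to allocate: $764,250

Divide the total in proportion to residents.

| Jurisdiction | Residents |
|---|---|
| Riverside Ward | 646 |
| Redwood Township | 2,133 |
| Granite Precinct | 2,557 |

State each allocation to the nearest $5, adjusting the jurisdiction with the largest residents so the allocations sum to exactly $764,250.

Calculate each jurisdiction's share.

Riverside Ward: $92,525 · Redwood Township: $305,500 · Granite Precinct: $366,225

Sum of residents: 646 + 2,133 + 2,557 = 5,336.
Raw shares: Riverside Ward 92,523.52; Redwood Township 305,499.48; Granite Precinct 366,227.00.
At nearest $5: Riverside Ward $92,525; Redwood Township $305,500; Granite Precinct $366,225. Sum = $764,250.
No rounding difference to absorb.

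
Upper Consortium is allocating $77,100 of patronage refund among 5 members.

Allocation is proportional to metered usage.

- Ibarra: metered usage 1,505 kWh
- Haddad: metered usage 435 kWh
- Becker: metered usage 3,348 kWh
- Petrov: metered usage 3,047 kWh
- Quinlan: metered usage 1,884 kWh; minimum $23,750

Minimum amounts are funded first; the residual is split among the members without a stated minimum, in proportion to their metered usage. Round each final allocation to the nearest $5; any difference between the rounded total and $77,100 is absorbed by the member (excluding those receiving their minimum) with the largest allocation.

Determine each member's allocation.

Ibarra: $9,635 · Haddad: $2,785 · Becker: $21,425 · Petrov: $19,505 · Quinlan: $23,750

Minimums first: Quinlan $23,750. Residual $53,350.
Residual split over remaining metered usage 8,335: Ibarra 9,633.08 → $9,635; Haddad 2,784.31 → $2,785; Becker 21,429.61 → $21,430; Petrov 19,502.99 → $19,505.
Rounding difference −$5 applied to Becker → $21,425.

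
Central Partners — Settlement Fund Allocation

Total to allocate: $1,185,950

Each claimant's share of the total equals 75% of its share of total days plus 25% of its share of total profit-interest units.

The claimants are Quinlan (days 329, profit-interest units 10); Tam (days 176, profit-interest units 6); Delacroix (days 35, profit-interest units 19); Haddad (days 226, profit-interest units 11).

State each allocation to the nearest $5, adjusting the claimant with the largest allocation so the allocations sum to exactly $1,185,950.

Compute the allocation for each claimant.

Quinlan: $446,480; Tam: $243,040; Delacroix: $163,105; Haddad: $333,325

Totals — days 766, profit-interest units 46.
Blended shares (75% days + 25% profit-interest units): Quinlan 0.3765; Tam 0.2049; Delacroix 0.1375; Haddad 0.2811.
Raw shares: Quinlan 446,481.43; Tam 243,039.65; Delacroix 163,103.47; Haddad 333,325.46.
After rounding ($5): Quinlan $446,480; Tam $243,040; Delacroix $163,105; Haddad $333,325. Sum = $1,185,950.
Rounded total matches; no reconciliation needed.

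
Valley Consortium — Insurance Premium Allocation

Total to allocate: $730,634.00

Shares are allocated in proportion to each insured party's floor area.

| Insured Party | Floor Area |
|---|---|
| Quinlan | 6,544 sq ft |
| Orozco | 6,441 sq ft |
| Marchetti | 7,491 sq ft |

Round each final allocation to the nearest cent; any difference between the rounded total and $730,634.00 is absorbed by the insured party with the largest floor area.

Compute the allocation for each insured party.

Quinlan: $233,506.00; Orozco: $229,830.71; Marchetti: $267,297.29

Floor area total: 6,544 + 6,441 + 7,491 = 20,476.
Raw shares: Quinlan 233,506.0020; Orozco 229,830.7088; Marchetti 267,297.2892.
At nearest cent: Quinlan $233,506.00; Orozco $229,830.71; Marchetti $267,297.29. Sum = $730,634.00.
Rounded total matches; no reconciliation needed.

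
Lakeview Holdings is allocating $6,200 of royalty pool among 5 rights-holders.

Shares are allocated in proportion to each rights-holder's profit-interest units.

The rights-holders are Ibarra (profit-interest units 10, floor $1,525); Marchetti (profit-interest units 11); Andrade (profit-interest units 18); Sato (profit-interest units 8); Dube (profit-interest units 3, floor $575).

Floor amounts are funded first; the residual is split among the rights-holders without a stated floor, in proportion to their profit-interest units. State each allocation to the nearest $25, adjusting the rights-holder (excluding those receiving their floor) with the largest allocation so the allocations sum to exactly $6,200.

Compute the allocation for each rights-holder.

Ibarra: $1,525 | Marchetti: $1,225 | Andrade: $2,000 | Sato: $875 | Dube: $575

Fund the minimums — Ibarra $1,525; Dube $575. Residual $4,100.
Residual split over remaining profit-interest units 37: Marchetti 1,218.92 → $1,225; Andrade 1,994.59 → $2,000; Sato 886.49 → $875.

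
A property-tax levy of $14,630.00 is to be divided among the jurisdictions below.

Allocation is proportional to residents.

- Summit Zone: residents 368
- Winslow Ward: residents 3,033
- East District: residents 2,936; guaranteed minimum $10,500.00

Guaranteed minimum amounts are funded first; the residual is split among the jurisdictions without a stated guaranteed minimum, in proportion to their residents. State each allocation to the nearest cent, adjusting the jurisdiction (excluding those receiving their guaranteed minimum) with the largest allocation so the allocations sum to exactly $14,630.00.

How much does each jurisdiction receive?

Summit Zone: $446.88; Winslow Ward: $3,683.12; East District: $10,500.00

Fund the minimums — East District $10,500.00. Residual $4,130.00.
Residual split over remaining residents 3,401: Summit Zone 446.8803 → $446.88; Winslow Ward 3,683.1197 → $3,683.12.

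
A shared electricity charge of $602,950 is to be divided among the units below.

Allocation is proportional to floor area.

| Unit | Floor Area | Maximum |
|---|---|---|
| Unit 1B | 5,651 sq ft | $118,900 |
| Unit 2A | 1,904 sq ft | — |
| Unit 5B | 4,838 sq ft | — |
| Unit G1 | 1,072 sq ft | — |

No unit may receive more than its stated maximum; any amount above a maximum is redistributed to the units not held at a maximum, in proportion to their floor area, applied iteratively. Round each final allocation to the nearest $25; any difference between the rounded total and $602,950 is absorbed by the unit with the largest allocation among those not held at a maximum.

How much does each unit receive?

Sum of floor area: 13,465.
Unconstrained shares: Unit 1B 253,046.45; Unit 2A 85,259.32; Unit 5B 216,641.08; Unit G1 48,003.15.
Held at cap: Unit 1B ($118,900); balance $484,050 reallocated over remaining floor area 7,814.
Remaining shares: Unit 2A 117,946.15 → $117,950; Unit 5B 299,697.20 → $299,700; Unit G1 66,406.65 → $66,400.

Unit 1B: $118,900 · Unit 2A: $117,950 · Unit 5B: $299,700 · Unit G1: $66,400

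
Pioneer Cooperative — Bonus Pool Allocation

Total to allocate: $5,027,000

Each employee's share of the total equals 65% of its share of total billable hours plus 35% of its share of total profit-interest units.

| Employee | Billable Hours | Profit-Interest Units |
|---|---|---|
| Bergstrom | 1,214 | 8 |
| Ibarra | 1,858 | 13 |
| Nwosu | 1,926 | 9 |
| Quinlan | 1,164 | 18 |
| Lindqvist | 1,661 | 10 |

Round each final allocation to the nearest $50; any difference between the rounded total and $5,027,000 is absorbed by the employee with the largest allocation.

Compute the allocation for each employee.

Bergstrom: $749,750 · Ibarra: $1,170,400 · Nwosu: $1,077,500 · Quinlan: $1,032,200 · Lindqvist: $997,150

Totals — billable hours 7,823, profit-interest units 58.
Blended shares (65% billable hours + 35% profit-interest units): Bergstrom 0.1491; Ibarra 0.2328; Nwosu 0.2143; Quinlan 0.2053; Lindqvist 0.1984.
Proportional shares: Bergstrom 749,752.39; Ibarra 1,170,418.27; Nwosu 1,077,479.47; Quinlan 1,032,221.58; Lindqvist 997,128.29.
After rounding ($50): Bergstrom $749,750; Ibarra $1,170,400; Nwosu $1,077,500; Quinlan $1,032,200; Lindqvist $997,150. Sum = $5,027,000.
Rounded total matches; no reconciliation needed.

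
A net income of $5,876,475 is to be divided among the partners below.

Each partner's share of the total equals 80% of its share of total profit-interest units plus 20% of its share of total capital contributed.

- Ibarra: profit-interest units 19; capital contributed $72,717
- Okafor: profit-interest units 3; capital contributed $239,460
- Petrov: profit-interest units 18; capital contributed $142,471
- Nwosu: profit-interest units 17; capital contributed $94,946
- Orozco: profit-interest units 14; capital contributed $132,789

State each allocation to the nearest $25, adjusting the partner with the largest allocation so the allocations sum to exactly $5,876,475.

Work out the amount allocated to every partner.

Profit-interest units total 71; capital contributed total 682,383.
Combined weights (80% profit-interest units + 20% capital contributed): Ibarra 0.2354; Okafor 0.1040; Petrov 0.2446; Nwosu 0.2194; Orozco 0.1967.
Unrounded shares: Ibarra 1,383,305.59; Okafor 611,072.76; Petrov 1,437,231.84; Nwosu 1,289,163.87; Orozco 1,155,700.94.
At nearest $25: Ibarra $1,383,300; Okafor $611,075; Petrov $1,437,225; Nwosu $1,289,175; Orozco $1,155,700. Sum = $5,876,475.
Rounded total matches; no reconciliation needed.

Ibarra: $1,383,300 | Okafor: $611,075 | Petrov: $1,437,225 | Nwosu: $1,289,175 | Orozco: $1,155,700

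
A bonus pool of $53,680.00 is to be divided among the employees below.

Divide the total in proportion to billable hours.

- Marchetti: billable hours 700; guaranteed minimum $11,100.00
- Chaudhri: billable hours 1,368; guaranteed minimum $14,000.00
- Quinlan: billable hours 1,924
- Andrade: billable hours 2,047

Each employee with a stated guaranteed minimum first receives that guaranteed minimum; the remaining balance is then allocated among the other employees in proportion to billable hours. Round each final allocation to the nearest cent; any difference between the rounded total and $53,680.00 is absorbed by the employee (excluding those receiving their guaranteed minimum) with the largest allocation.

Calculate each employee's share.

Guaranteed amounts: Marchetti $11,100.00; Chaudhri $14,000.00. Remaining pool $28,580.00.
Remaining pool split over remaining billable hours 3,971: Quinlan 13,847.3735 → $13,847.37; Andrade 14,732.6265 → $14,732.63.

Marchetti: $11,100.00 · Chaudhri: $14,000.00 · Quinlan: $13,847.37 · Andrade: $14,732.63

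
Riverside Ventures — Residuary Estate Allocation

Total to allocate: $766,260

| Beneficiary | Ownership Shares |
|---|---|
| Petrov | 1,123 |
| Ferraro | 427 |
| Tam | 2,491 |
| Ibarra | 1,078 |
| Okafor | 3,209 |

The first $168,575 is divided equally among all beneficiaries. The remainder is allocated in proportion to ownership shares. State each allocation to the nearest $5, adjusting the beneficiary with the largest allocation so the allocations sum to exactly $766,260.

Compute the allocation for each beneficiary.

First tranche $168,575 split equally: $33,715 each.
Remainder $597,685 by ownership shares (total 8,328): Petrov 80,595.61 → $80,595; Ferraro 30,644.99 → $30,645; Tam 178,774.42 → $178,775; Ibarra 77,366.05 → $77,365; Okafor 230,303.93 → $230,305.
Totals: Petrov $33,715 + $80,595 = $114,310; Ferraro $33,715 + $30,645 = $64,360; Tam $33,715 + $178,775 = $212,490; Ibarra $33,715 + $77,365 = $111,080; Okafor $33,715 + $230,305 = $264,020.

Petrov: $114,310 | Ferraro: $64,360 | Tam: $212,490 | Ibarra: $111,080 | Okafor: $264,020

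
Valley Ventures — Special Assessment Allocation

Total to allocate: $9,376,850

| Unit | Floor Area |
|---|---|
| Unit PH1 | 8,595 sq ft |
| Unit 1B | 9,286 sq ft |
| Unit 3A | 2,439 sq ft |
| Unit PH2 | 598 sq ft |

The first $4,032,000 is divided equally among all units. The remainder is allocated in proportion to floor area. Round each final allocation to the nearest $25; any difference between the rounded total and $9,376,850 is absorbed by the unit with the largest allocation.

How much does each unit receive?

$4,032,000 shared equally gives $1,008,000 per unit.
Remainder $5,344,850 by floor area (total 20,918): Unit PH1 2,196,146.18 → $2,196,150; Unit 1B 2,372,706.62 → $2,372,700; Unit 3A 623,199.60 → $623,200; Unit PH2 152,797.60 → $152,800.
Totals: Unit PH1 $1,008,000 + $2,196,150 = $3,204,150; Unit 1B $1,008,000 + $2,372,700 = $3,380,700; Unit 3A $1,008,000 + $623,200 = $1,631,200; Unit PH2 $1,008,000 + $152,800 = $1,160,800.

Unit PH1: $3,204,150 · Unit 1B: $3,380,700 · Unit 3A: $1,631,200 · Unit PH2: $1,160,800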